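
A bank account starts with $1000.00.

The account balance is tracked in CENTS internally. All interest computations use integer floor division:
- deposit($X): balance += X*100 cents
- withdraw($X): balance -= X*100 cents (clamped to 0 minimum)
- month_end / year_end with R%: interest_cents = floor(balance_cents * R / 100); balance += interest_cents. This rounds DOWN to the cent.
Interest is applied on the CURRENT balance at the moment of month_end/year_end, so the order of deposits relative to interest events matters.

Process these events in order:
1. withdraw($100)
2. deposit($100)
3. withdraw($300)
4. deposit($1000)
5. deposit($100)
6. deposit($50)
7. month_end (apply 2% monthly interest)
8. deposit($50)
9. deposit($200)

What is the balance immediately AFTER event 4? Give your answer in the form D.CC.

Answer: 1700.00

Derivation:
After 1 (withdraw($100)): balance=$900.00 total_interest=$0.00
After 2 (deposit($100)): balance=$1000.00 total_interest=$0.00
After 3 (withdraw($300)): balance=$700.00 total_interest=$0.00
After 4 (deposit($1000)): balance=$1700.00 total_interest=$0.00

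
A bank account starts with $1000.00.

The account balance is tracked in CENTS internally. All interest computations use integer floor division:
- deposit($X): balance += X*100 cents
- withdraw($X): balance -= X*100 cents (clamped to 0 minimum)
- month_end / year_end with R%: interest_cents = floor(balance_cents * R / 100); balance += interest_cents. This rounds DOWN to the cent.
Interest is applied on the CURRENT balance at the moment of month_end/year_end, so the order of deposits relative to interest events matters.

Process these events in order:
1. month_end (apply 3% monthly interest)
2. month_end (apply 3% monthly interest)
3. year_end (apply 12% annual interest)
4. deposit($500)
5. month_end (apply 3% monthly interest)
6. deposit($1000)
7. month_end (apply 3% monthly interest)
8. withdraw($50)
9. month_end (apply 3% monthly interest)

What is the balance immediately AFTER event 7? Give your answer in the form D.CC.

After 1 (month_end (apply 3% monthly interest)): balance=$1030.00 total_interest=$30.00
After 2 (month_end (apply 3% monthly interest)): balance=$1060.90 total_interest=$60.90
After 3 (year_end (apply 12% annual interest)): balance=$1188.20 total_interest=$188.20
After 4 (deposit($500)): balance=$1688.20 total_interest=$188.20
After 5 (month_end (apply 3% monthly interest)): balance=$1738.84 total_interest=$238.84
After 6 (deposit($1000)): balance=$2738.84 total_interest=$238.84
After 7 (month_end (apply 3% monthly interest)): balance=$2821.00 total_interest=$321.00

Answer: 2821.00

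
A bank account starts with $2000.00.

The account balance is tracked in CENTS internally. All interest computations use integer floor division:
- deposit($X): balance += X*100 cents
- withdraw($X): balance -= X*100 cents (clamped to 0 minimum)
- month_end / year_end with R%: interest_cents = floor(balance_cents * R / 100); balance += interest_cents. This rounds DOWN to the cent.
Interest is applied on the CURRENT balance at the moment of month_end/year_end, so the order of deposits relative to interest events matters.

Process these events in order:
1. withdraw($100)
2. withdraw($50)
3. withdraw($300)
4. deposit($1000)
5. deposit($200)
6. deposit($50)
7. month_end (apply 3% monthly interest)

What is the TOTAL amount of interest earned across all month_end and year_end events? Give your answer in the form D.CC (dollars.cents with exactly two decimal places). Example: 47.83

Answer: 84.00

Derivation:
After 1 (withdraw($100)): balance=$1900.00 total_interest=$0.00
After 2 (withdraw($50)): balance=$1850.00 total_interest=$0.00
After 3 (withdraw($300)): balance=$1550.00 total_interest=$0.00
After 4 (deposit($1000)): balance=$2550.00 total_interest=$0.00
After 5 (deposit($200)): balance=$2750.00 total_interest=$0.00
After 6 (deposit($50)): balance=$2800.00 total_interest=$0.00
After 7 (month_end (apply 3% monthly interest)): balance=$2884.00 total_interest=$84.00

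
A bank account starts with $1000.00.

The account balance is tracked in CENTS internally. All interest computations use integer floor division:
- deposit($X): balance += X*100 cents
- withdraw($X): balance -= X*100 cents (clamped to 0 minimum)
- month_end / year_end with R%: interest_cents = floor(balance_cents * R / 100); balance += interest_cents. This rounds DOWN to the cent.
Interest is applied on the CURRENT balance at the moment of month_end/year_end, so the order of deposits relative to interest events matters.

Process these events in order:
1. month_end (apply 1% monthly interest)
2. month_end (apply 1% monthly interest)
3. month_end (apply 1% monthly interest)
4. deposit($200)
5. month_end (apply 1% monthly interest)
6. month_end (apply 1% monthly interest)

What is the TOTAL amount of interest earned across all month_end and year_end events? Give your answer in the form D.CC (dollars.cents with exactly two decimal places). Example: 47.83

Answer: 55.02

Derivation:
After 1 (month_end (apply 1% monthly interest)): balance=$1010.00 total_interest=$10.00
After 2 (month_end (apply 1% monthly interest)): balance=$1020.10 total_interest=$20.10
After 3 (month_end (apply 1% monthly interest)): balance=$1030.30 total_interest=$30.30
After 4 (deposit($200)): balance=$1230.30 total_interest=$30.30
After 5 (month_end (apply 1% monthly interest)): balance=$1242.60 total_interest=$42.60
After 6 (month_end (apply 1% monthly interest)): balance=$1255.02 total_interest=$55.02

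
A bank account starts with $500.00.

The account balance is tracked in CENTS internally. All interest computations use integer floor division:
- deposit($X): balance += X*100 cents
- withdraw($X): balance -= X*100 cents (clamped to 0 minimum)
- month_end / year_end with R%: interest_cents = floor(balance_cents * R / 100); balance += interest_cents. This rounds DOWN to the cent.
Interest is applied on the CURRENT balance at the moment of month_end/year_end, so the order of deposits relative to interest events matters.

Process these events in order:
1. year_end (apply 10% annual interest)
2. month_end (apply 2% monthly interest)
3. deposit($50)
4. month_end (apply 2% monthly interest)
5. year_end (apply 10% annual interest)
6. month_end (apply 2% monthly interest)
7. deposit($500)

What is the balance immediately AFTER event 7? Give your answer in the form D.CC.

Answer: 1199.25

Derivation:
After 1 (year_end (apply 10% annual interest)): balance=$550.00 total_interest=$50.00
After 2 (month_end (apply 2% monthly interest)): balance=$561.00 total_interest=$61.00
After 3 (deposit($50)): balance=$611.00 total_interest=$61.00
After 4 (month_end (apply 2% monthly interest)): balance=$623.22 total_interest=$73.22
After 5 (year_end (apply 10% annual interest)): balance=$685.54 total_interest=$135.54
After 6 (month_end (apply 2% monthly interest)): balance=$699.25 total_interest=$149.25
After 7 (deposit($500)): balance=$1199.25 total_interest=$149.25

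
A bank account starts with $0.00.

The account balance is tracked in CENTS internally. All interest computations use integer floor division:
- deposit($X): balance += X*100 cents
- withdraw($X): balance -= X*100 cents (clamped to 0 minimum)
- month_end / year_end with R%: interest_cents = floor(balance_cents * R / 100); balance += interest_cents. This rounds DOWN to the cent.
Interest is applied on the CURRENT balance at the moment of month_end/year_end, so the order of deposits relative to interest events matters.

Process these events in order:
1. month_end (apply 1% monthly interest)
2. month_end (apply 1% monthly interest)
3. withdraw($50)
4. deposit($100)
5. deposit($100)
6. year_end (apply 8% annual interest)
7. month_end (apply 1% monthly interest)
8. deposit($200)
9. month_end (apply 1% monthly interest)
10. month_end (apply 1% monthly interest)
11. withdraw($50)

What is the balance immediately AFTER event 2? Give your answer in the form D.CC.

After 1 (month_end (apply 1% monthly interest)): balance=$0.00 total_interest=$0.00
After 2 (month_end (apply 1% monthly interest)): balance=$0.00 total_interest=$0.00

Answer: 0.00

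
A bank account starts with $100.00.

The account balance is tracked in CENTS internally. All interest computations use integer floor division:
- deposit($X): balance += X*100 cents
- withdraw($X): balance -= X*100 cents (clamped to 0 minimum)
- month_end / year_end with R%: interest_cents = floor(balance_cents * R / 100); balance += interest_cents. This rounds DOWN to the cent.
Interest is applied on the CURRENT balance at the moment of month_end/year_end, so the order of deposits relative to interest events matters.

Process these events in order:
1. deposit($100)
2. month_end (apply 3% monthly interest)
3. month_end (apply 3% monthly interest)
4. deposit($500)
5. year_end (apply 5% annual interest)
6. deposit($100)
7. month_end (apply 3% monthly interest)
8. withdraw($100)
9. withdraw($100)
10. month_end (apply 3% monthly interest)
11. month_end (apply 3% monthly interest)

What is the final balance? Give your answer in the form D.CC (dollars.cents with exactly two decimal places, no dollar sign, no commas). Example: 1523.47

Answer: 714.20

Derivation:
After 1 (deposit($100)): balance=$200.00 total_interest=$0.00
After 2 (month_end (apply 3% monthly interest)): balance=$206.00 total_interest=$6.00
After 3 (month_end (apply 3% monthly interest)): balance=$212.18 total_interest=$12.18
After 4 (deposit($500)): balance=$712.18 total_interest=$12.18
After 5 (year_end (apply 5% annual interest)): balance=$747.78 total_interest=$47.78
After 6 (deposit($100)): balance=$847.78 total_interest=$47.78
After 7 (month_end (apply 3% monthly interest)): balance=$873.21 total_interest=$73.21
After 8 (withdraw($100)): balance=$773.21 total_interest=$73.21
After 9 (withdraw($100)): balance=$673.21 total_interest=$73.21
After 10 (month_end (apply 3% monthly interest)): balance=$693.40 total_interest=$93.40
After 11 (month_end (apply 3% monthly interest)): balance=$714.20 total_interest=$114.20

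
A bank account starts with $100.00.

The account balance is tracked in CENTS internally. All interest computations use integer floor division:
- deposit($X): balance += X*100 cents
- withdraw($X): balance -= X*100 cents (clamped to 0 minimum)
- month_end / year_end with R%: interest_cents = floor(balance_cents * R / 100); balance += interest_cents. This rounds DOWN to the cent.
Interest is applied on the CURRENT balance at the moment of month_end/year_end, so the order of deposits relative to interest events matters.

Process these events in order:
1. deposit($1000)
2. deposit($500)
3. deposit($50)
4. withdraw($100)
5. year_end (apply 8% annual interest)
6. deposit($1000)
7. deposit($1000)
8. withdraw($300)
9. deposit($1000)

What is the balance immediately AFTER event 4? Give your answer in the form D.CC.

Answer: 1550.00

Derivation:
After 1 (deposit($1000)): balance=$1100.00 total_interest=$0.00
After 2 (deposit($500)): balance=$1600.00 total_interest=$0.00
After 3 (deposit($50)): balance=$1650.00 total_interest=$0.00
After 4 (withdraw($100)): balance=$1550.00 total_interest=$0.00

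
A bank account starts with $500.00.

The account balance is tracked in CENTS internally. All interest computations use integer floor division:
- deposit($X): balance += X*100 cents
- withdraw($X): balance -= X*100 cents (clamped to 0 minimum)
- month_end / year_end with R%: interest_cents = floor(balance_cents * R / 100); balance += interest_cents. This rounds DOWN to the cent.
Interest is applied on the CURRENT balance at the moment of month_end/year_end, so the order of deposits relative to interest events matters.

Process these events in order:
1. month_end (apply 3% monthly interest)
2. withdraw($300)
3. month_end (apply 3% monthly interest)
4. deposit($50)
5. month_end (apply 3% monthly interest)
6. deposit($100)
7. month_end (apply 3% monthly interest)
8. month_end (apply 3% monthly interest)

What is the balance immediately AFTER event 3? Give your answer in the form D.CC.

After 1 (month_end (apply 3% monthly interest)): balance=$515.00 total_interest=$15.00
After 2 (withdraw($300)): balance=$215.00 total_interest=$15.00
After 3 (month_end (apply 3% monthly interest)): balance=$221.45 total_interest=$21.45

Answer: 221.45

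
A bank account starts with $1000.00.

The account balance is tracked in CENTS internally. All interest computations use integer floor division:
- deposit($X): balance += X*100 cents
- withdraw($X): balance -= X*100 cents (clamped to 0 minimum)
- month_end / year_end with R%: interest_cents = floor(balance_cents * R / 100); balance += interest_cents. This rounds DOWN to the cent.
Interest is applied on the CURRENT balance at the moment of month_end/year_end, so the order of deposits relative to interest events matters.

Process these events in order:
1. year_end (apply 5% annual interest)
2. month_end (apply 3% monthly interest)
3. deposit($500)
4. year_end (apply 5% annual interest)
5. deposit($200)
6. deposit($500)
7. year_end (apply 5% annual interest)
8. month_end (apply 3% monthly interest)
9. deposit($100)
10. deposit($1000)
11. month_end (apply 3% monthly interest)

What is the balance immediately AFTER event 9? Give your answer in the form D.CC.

After 1 (year_end (apply 5% annual interest)): balance=$1050.00 total_interest=$50.00
After 2 (month_end (apply 3% monthly interest)): balance=$1081.50 total_interest=$81.50
After 3 (deposit($500)): balance=$1581.50 total_interest=$81.50
After 4 (year_end (apply 5% annual interest)): balance=$1660.57 total_interest=$160.57
After 5 (deposit($200)): balance=$1860.57 total_interest=$160.57
After 6 (deposit($500)): balance=$2360.57 total_interest=$160.57
After 7 (year_end (apply 5% annual interest)): balance=$2478.59 total_interest=$278.59
After 8 (month_end (apply 3% monthly interest)): balance=$2552.94 total_interest=$352.94
After 9 (deposit($100)): balance=$2652.94 total_interest=$352.94

Answer: 2652.94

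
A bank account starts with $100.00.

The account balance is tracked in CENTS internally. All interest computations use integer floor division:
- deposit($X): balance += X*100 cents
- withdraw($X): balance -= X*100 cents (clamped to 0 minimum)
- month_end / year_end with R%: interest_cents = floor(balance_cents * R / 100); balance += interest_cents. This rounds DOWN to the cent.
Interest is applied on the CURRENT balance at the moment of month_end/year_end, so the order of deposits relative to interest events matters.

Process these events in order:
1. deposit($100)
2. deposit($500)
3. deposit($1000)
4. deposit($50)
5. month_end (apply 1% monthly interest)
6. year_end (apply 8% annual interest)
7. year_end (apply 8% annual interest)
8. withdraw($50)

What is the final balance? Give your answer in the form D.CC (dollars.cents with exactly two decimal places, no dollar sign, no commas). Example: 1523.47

After 1 (deposit($100)): balance=$200.00 total_interest=$0.00
After 2 (deposit($500)): balance=$700.00 total_interest=$0.00
After 3 (deposit($1000)): balance=$1700.00 total_interest=$0.00
After 4 (deposit($50)): balance=$1750.00 total_interest=$0.00
After 5 (month_end (apply 1% monthly interest)): balance=$1767.50 total_interest=$17.50
After 6 (year_end (apply 8% annual interest)): balance=$1908.90 total_interest=$158.90
After 7 (year_end (apply 8% annual interest)): balance=$2061.61 total_interest=$311.61
After 8 (withdraw($50)): balance=$2011.61 total_interest=$311.61

Answer: 2011.61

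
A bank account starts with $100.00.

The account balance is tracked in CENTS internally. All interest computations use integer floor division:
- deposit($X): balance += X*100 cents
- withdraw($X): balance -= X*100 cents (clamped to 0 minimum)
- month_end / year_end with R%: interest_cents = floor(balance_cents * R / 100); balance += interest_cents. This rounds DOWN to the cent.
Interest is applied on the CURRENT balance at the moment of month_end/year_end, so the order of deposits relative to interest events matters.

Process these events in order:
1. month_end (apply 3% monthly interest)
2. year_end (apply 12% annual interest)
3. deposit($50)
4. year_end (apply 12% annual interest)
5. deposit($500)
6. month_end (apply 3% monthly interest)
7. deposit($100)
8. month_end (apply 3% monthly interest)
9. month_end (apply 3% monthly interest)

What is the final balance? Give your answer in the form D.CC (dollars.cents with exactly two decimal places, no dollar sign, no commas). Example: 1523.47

Answer: 854.81

Derivation:
After 1 (month_end (apply 3% monthly interest)): balance=$103.00 total_interest=$3.00
After 2 (year_end (apply 12% annual interest)): balance=$115.36 total_interest=$15.36
After 3 (deposit($50)): balance=$165.36 total_interest=$15.36
After 4 (year_end (apply 12% annual interest)): balance=$185.20 total_interest=$35.20
After 5 (deposit($500)): balance=$685.20 total_interest=$35.20
After 6 (month_end (apply 3% monthly interest)): balance=$705.75 total_interest=$55.75
After 7 (deposit($100)): balance=$805.75 total_interest=$55.75
After 8 (month_end (apply 3% monthly interest)): balance=$829.92 total_interest=$79.92
After 9 (month_end (apply 3% monthly interest)): balance=$854.81 total_interest=$104.81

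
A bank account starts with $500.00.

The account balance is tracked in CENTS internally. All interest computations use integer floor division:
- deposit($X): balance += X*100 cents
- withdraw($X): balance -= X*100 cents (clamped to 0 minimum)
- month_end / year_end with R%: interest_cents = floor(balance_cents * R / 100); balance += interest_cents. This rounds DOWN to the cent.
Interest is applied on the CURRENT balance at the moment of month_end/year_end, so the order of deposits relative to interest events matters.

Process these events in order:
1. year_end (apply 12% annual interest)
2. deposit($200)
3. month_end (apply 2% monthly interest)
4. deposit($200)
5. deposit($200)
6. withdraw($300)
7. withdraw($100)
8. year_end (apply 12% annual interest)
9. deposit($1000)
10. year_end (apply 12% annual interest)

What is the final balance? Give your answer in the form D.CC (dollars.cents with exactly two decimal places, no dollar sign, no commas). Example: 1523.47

After 1 (year_end (apply 12% annual interest)): balance=$560.00 total_interest=$60.00
After 2 (deposit($200)): balance=$760.00 total_interest=$60.00
After 3 (month_end (apply 2% monthly interest)): balance=$775.20 total_interest=$75.20
After 4 (deposit($200)): balance=$975.20 total_interest=$75.20
After 5 (deposit($200)): balance=$1175.20 total_interest=$75.20
After 6 (withdraw($300)): balance=$875.20 total_interest=$75.20
After 7 (withdraw($100)): balance=$775.20 total_interest=$75.20
After 8 (year_end (apply 12% annual interest)): balance=$868.22 total_interest=$168.22
After 9 (deposit($1000)): balance=$1868.22 total_interest=$168.22
After 10 (year_end (apply 12% annual interest)): balance=$2092.40 total_interest=$392.40

Answer: 2092.40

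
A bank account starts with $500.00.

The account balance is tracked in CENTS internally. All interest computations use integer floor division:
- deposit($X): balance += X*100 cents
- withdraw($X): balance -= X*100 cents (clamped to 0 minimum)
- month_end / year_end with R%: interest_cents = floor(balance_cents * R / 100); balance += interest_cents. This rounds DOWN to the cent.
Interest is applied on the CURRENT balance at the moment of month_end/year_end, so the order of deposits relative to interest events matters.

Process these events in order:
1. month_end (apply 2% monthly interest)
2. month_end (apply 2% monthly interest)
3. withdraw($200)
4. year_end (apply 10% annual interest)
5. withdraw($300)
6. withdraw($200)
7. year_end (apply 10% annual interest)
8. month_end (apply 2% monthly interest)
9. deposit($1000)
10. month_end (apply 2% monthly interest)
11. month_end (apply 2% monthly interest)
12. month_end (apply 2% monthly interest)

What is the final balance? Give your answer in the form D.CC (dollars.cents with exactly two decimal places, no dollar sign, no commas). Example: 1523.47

After 1 (month_end (apply 2% monthly interest)): balance=$510.00 total_interest=$10.00
After 2 (month_end (apply 2% monthly interest)): balance=$520.20 total_interest=$20.20
After 3 (withdraw($200)): balance=$320.20 total_interest=$20.20
After 4 (year_end (apply 10% annual interest)): balance=$352.22 total_interest=$52.22
After 5 (withdraw($300)): balance=$52.22 total_interest=$52.22
After 6 (withdraw($200)): balance=$0.00 total_interest=$52.22
After 7 (year_end (apply 10% annual interest)): balance=$0.00 total_interest=$52.22
After 8 (month_end (apply 2% monthly interest)): balance=$0.00 total_interest=$52.22
After 9 (deposit($1000)): balance=$1000.00 total_interest=$52.22
After 10 (month_end (apply 2% monthly interest)): balance=$1020.00 total_interest=$72.22
After 11 (month_end (apply 2% monthly interest)): balance=$1040.40 total_interest=$92.62
After 12 (month_end (apply 2% monthly interest)): balance=$1061.20 total_interest=$113.42

Answer: 1061.20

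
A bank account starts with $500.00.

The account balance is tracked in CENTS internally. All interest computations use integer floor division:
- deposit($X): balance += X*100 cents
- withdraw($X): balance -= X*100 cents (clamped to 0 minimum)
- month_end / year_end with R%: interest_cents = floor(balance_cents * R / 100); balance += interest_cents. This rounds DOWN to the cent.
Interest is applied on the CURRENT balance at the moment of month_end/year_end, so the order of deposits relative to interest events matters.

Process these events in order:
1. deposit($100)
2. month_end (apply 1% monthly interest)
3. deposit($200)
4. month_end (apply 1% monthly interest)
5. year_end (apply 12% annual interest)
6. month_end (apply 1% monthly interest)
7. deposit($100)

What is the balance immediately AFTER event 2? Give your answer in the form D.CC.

After 1 (deposit($100)): balance=$600.00 total_interest=$0.00
After 2 (month_end (apply 1% monthly interest)): balance=$606.00 total_interest=$6.00

Answer: 606.00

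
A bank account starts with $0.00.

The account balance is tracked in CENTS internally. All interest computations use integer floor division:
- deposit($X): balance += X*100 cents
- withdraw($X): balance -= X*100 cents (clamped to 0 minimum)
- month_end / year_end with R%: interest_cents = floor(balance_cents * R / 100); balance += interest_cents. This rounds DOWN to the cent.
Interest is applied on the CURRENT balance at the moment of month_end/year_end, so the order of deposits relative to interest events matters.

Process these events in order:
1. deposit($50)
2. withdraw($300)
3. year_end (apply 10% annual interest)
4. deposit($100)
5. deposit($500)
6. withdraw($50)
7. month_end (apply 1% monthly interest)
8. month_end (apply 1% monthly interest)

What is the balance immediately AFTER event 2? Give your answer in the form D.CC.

Answer: 0.00

Derivation:
After 1 (deposit($50)): balance=$50.00 total_interest=$0.00
After 2 (withdraw($300)): balance=$0.00 total_interest=$0.00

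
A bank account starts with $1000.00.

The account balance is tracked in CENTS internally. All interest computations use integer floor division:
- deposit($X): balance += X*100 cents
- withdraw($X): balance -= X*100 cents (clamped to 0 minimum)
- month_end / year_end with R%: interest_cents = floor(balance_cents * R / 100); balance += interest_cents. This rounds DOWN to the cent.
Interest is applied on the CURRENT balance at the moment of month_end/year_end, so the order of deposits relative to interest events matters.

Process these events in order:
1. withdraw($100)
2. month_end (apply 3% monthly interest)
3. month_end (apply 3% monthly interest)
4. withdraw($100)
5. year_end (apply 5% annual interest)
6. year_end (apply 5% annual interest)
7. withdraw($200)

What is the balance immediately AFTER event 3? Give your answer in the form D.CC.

After 1 (withdraw($100)): balance=$900.00 total_interest=$0.00
After 2 (month_end (apply 3% monthly interest)): balance=$927.00 total_interest=$27.00
After 3 (month_end (apply 3% monthly interest)): balance=$954.81 total_interest=$54.81

Answer: 954.81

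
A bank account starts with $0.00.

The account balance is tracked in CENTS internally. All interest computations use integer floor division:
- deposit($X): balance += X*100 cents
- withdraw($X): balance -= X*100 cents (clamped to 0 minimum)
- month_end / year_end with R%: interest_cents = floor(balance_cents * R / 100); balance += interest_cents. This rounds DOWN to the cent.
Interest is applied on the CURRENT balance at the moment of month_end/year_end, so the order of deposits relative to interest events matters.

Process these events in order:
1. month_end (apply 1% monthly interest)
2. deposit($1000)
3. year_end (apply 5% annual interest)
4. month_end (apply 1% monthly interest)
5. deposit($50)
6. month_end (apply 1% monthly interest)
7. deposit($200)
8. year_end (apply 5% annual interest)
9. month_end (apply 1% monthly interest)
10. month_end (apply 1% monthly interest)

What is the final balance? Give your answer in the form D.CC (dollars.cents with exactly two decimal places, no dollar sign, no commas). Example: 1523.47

Answer: 1415.56

Derivation:
After 1 (month_end (apply 1% monthly interest)): balance=$0.00 total_interest=$0.00
After 2 (deposit($1000)): balance=$1000.00 total_interest=$0.00
After 3 (year_end (apply 5% annual interest)): balance=$1050.00 total_interest=$50.00
After 4 (month_end (apply 1% monthly interest)): balance=$1060.50 total_interest=$60.50
After 5 (deposit($50)): balance=$1110.50 total_interest=$60.50
After 6 (month_end (apply 1% monthly interest)): balance=$1121.60 total_interest=$71.60
After 7 (deposit($200)): balance=$1321.60 total_interest=$71.60
After 8 (year_end (apply 5% annual interest)): balance=$1387.68 total_interest=$137.68
After 9 (month_end (apply 1% monthly interest)): balance=$1401.55 total_interest=$151.55
After 10 (month_end (apply 1% monthly interest)): balance=$1415.56 total_interest=$165.56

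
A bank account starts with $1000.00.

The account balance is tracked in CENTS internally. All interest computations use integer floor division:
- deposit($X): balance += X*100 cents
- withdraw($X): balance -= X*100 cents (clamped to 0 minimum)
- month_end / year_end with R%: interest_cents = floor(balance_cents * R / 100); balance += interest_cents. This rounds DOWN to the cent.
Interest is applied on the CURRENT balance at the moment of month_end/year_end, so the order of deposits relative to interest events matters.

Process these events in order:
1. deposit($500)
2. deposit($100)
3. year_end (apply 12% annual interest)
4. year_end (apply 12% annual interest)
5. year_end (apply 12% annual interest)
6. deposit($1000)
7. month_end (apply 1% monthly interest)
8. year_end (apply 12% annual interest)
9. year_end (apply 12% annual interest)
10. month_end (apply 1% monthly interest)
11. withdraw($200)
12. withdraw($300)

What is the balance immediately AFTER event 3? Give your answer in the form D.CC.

After 1 (deposit($500)): balance=$1500.00 total_interest=$0.00
After 2 (deposit($100)): balance=$1600.00 total_interest=$0.00
After 3 (year_end (apply 12% annual interest)): balance=$1792.00 total_interest=$192.00

Answer: 1792.00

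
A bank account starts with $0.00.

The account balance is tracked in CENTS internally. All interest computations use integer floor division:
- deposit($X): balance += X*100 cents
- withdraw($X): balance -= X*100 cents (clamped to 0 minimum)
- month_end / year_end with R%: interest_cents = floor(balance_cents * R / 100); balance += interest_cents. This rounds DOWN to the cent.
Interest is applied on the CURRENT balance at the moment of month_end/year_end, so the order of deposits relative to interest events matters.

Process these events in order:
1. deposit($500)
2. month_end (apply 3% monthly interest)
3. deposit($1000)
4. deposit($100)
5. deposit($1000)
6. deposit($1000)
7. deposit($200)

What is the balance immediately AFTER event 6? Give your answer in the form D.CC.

Answer: 3615.00

Derivation:
After 1 (deposit($500)): balance=$500.00 total_interest=$0.00
After 2 (month_end (apply 3% monthly interest)): balance=$515.00 total_interest=$15.00
After 3 (deposit($1000)): balance=$1515.00 total_interest=$15.00
After 4 (deposit($100)): balance=$1615.00 total_interest=$15.00
After 5 (deposit($1000)): balance=$2615.00 total_interest=$15.00
After 6 (deposit($1000)): balance=$3615.00 total_interest=$15.00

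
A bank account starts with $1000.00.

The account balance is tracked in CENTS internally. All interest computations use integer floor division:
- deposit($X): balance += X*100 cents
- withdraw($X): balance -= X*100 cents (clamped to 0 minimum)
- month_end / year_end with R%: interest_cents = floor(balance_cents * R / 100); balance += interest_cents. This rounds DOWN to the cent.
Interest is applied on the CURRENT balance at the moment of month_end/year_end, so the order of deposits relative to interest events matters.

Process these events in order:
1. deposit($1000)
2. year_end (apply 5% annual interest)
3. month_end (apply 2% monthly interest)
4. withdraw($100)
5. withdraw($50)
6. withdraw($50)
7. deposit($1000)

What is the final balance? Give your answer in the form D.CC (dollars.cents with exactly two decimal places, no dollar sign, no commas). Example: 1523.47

Answer: 2942.00

Derivation:
After 1 (deposit($1000)): balance=$2000.00 total_interest=$0.00
After 2 (year_end (apply 5% annual interest)): balance=$2100.00 total_interest=$100.00
After 3 (month_end (apply 2% monthly interest)): balance=$2142.00 total_interest=$142.00
After 4 (withdraw($100)): balance=$2042.00 total_interest=$142.00
After 5 (withdraw($50)): balance=$1992.00 total_interest=$142.00
After 6 (withdraw($50)): balance=$1942.00 total_interest=$142.00
After 7 (deposit($1000)): balance=$2942.00 total_interest=$142.00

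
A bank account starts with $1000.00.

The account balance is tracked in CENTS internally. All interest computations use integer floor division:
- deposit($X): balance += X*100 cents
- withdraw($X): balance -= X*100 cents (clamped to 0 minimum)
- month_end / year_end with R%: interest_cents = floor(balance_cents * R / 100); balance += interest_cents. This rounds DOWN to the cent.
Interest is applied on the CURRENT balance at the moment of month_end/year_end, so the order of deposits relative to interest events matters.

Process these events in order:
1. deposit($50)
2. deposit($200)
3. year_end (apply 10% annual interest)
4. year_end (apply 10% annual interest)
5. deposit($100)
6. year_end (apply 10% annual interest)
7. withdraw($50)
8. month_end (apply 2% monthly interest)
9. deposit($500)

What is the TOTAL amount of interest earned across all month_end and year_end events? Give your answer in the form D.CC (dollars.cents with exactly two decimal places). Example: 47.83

Answer: 458.22

Derivation:
After 1 (deposit($50)): balance=$1050.00 total_interest=$0.00
After 2 (deposit($200)): balance=$1250.00 total_interest=$0.00
After 3 (year_end (apply 10% annual interest)): balance=$1375.00 total_interest=$125.00
After 4 (year_end (apply 10% annual interest)): balance=$1512.50 total_interest=$262.50
After 5 (deposit($100)): balance=$1612.50 total_interest=$262.50
After 6 (year_end (apply 10% annual interest)): balance=$1773.75 total_interest=$423.75
After 7 (withdraw($50)): balance=$1723.75 total_interest=$423.75
After 8 (month_end (apply 2% monthly interest)): balance=$1758.22 total_interest=$458.22
After 9 (deposit($500)): balance=$2258.22 total_interest=$458.22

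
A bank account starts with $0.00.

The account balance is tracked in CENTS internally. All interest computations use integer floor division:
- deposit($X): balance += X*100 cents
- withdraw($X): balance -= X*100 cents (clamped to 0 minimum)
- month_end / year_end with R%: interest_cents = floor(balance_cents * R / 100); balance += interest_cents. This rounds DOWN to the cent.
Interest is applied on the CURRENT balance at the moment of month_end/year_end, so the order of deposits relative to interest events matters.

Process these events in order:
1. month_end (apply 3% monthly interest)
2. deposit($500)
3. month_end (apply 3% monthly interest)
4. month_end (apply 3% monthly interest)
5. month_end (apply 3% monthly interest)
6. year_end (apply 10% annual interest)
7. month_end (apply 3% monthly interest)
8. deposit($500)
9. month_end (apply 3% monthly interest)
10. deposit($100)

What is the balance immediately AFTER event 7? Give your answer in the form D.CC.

After 1 (month_end (apply 3% monthly interest)): balance=$0.00 total_interest=$0.00
After 2 (deposit($500)): balance=$500.00 total_interest=$0.00
After 3 (month_end (apply 3% monthly interest)): balance=$515.00 total_interest=$15.00
After 4 (month_end (apply 3% monthly interest)): balance=$530.45 total_interest=$30.45
After 5 (month_end (apply 3% monthly interest)): balance=$546.36 total_interest=$46.36
After 6 (year_end (apply 10% annual interest)): balance=$600.99 total_interest=$100.99
After 7 (month_end (apply 3% monthly interest)): balance=$619.01 total_interest=$119.01

Answer: 619.01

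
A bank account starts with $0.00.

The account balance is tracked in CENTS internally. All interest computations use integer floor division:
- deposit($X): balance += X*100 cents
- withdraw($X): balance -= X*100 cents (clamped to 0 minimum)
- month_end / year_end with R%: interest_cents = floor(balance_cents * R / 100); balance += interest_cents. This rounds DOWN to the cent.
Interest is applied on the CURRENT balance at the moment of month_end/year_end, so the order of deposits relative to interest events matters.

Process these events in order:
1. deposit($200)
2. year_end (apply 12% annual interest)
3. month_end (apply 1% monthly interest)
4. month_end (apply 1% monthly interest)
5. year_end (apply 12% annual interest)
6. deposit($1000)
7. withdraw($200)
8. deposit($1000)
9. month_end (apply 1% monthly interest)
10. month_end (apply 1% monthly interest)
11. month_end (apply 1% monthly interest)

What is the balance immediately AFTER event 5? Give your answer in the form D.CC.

After 1 (deposit($200)): balance=$200.00 total_interest=$0.00
After 2 (year_end (apply 12% annual interest)): balance=$224.00 total_interest=$24.00
After 3 (month_end (apply 1% monthly interest)): balance=$226.24 total_interest=$26.24
After 4 (month_end (apply 1% monthly interest)): balance=$228.50 total_interest=$28.50
After 5 (year_end (apply 12% annual interest)): balance=$255.92 total_interest=$55.92

Answer: 255.92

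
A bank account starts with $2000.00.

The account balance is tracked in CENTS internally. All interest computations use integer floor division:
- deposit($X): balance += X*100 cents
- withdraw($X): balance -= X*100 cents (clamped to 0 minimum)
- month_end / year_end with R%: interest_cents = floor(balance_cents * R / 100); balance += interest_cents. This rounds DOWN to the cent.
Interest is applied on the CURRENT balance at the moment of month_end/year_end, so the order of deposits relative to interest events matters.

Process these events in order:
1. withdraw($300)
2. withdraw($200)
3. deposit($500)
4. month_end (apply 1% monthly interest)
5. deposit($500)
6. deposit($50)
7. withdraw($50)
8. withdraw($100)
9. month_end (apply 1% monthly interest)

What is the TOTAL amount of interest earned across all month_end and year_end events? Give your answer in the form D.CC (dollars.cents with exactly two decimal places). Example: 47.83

After 1 (withdraw($300)): balance=$1700.00 total_interest=$0.00
After 2 (withdraw($200)): balance=$1500.00 total_interest=$0.00
After 3 (deposit($500)): balance=$2000.00 total_interest=$0.00
After 4 (month_end (apply 1% monthly interest)): balance=$2020.00 total_interest=$20.00
After 5 (deposit($500)): balance=$2520.00 total_interest=$20.00
After 6 (deposit($50)): balance=$2570.00 total_interest=$20.00
After 7 (withdraw($50)): balance=$2520.00 total_interest=$20.00
After 8 (withdraw($100)): balance=$2420.00 total_interest=$20.00
After 9 (month_end (apply 1% monthly interest)): balance=$2444.20 total_interest=$44.20

Answer: 44.20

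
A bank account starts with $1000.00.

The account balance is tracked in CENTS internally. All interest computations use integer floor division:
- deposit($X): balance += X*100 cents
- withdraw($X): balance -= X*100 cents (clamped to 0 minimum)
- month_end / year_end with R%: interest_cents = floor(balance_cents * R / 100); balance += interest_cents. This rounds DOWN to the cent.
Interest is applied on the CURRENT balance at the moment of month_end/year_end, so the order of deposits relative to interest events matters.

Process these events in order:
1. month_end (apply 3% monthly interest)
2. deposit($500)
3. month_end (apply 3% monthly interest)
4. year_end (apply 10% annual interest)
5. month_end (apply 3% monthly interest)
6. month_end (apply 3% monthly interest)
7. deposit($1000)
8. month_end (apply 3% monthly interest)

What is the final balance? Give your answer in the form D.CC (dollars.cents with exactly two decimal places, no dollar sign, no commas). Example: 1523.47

Answer: 2924.22

Derivation:
After 1 (month_end (apply 3% monthly interest)): balance=$1030.00 total_interest=$30.00
After 2 (deposit($500)): balance=$1530.00 total_interest=$30.00
After 3 (month_end (apply 3% monthly interest)): balance=$1575.90 total_interest=$75.90
After 4 (year_end (apply 10% annual interest)): balance=$1733.49 total_interest=$233.49
After 5 (month_end (apply 3% monthly interest)): balance=$1785.49 total_interest=$285.49
After 6 (month_end (apply 3% monthly interest)): balance=$1839.05 total_interest=$339.05
After 7 (deposit($1000)): balance=$2839.05 total_interest=$339.05
After 8 (month_end (apply 3% monthly interest)): balance=$2924.22 total_interest=$424.22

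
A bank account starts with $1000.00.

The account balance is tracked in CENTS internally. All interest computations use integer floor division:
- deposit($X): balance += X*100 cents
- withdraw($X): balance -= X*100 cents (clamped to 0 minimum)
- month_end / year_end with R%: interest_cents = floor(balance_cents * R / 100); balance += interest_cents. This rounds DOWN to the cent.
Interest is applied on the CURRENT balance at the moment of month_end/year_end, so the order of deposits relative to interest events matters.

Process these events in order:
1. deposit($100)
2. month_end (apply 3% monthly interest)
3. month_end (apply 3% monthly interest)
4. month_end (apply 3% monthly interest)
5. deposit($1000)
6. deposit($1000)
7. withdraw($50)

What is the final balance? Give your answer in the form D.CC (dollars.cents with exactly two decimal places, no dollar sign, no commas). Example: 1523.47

Answer: 3151.99

Derivation:
After 1 (deposit($100)): balance=$1100.00 total_interest=$0.00
After 2 (month_end (apply 3% monthly interest)): balance=$1133.00 total_interest=$33.00
After 3 (month_end (apply 3% monthly interest)): balance=$1166.99 total_interest=$66.99
After 4 (month_end (apply 3% monthly interest)): balance=$1201.99 total_interest=$101.99
After 5 (deposit($1000)): balance=$2201.99 total_interest=$101.99
After 6 (deposit($1000)): balance=$3201.99 total_interest=$101.99
After 7 (withdraw($50)): balance=$3151.99 total_interest=$101.99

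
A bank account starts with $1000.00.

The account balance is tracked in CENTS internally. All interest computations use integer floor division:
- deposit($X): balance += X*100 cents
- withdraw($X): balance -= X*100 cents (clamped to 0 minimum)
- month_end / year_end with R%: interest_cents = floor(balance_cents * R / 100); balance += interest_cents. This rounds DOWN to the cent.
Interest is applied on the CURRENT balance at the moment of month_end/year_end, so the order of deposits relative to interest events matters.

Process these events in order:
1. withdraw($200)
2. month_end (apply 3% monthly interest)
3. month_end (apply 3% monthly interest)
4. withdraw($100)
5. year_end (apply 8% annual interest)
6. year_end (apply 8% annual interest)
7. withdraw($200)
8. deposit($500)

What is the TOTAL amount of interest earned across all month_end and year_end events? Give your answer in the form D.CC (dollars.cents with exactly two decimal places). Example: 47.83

After 1 (withdraw($200)): balance=$800.00 total_interest=$0.00
After 2 (month_end (apply 3% monthly interest)): balance=$824.00 total_interest=$24.00
After 3 (month_end (apply 3% monthly interest)): balance=$848.72 total_interest=$48.72
After 4 (withdraw($100)): balance=$748.72 total_interest=$48.72
After 5 (year_end (apply 8% annual interest)): balance=$808.61 total_interest=$108.61
After 6 (year_end (apply 8% annual interest)): balance=$873.29 total_interest=$173.29
After 7 (withdraw($200)): balance=$673.29 total_interest=$173.29
After 8 (deposit($500)): balance=$1173.29 total_interest=$173.29

Answer: 173.29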